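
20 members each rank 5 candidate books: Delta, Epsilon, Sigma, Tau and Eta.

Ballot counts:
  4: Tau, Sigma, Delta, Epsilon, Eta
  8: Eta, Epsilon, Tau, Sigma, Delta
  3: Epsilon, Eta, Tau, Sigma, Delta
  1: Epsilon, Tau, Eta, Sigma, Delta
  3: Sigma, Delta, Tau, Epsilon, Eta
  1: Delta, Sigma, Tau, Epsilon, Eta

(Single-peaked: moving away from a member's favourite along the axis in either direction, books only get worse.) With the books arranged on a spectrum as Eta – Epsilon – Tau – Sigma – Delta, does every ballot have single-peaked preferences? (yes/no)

Axis positions: Eta=1, Epsilon=2, Tau=3, Sigma=4, Delta=5.
Type 1 (peak Tau at position 3): ranking walks positions 3-4-5-2-1, expanding outward from the peak — single-peaked.
Type 2 (peak Eta at position 1): ranking walks positions 1-2-3-4-5, expanding outward from the peak — single-peaked.
Type 3 (peak Epsilon at position 2): ranking walks positions 2-1-3-4-5, expanding outward from the peak — single-peaked.
Type 4 (peak Epsilon at position 2): ranking walks positions 2-3-1-4-5, expanding outward from the peak — single-peaked.
Type 5 (peak Sigma at position 4): ranking walks positions 4-5-3-2-1, expanding outward from the peak — single-peaked.
Type 6 (peak Delta at position 5): ranking walks positions 5-4-3-2-1, expanding outward from the peak — single-peaked.
Every ranking is single-peaked on this axis.

yes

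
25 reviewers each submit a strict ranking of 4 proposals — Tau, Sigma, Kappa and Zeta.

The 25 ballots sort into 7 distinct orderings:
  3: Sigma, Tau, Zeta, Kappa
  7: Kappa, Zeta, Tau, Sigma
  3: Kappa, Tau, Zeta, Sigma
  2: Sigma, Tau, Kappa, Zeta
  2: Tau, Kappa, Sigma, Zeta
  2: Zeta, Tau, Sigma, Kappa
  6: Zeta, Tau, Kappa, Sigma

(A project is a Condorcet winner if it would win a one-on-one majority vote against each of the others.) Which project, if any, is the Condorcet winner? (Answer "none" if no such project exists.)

none

Head-to-head results (25 reviewers):
Tau vs Sigma: Tau is ranked higher on 7+3+2+2+6 = 20 ballots, Sigma on 5. Tau wins 20–5.
Tau vs Kappa: Tau is ranked higher on 3+2+2+2+6 = 15 ballots, Kappa on 10. Tau wins 15–10.
Tau vs Zeta: Tau preferred on 3+3+2+2 = 10 ballots; Zeta wins 15–10.
Sigma vs Kappa: 3+2+2 = 7 for Sigma, 18 for Kappa — Kappa by 18–7.
Sigma vs Zeta: 3+2+2 = 7 for Sigma, 18 for Zeta — Zeta by 18–7.
Kappa vs Zeta: 14 to 11, Kappa.
Each project drops at least one matchup (Tau loses to Zeta; Sigma loses to Tau; Kappa loses to Tau; Zeta loses to Kappa); the cycle Tau > Kappa > Zeta > Tau rules out a Condorcet winner.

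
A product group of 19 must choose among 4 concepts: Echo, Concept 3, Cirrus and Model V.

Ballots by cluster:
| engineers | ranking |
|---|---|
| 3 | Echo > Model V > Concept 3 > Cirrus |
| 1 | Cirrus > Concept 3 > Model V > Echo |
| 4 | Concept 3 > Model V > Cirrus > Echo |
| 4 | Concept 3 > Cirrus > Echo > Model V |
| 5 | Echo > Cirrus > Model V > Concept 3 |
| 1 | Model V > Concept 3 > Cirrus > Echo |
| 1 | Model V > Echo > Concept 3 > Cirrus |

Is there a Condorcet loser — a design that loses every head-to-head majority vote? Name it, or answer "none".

none

Head-to-head results (19 engineers):
Echo vs Concept 3: Concept 3, 10–9.
Echo vs Cirrus: 9 to 10, Cirrus.
Echo vs Model V: Echo preferred on 3+4+5 = 12 ballots; Echo wins 12–7.
Concept 3 vs Cirrus: 13 to 6, Concept 3.
Concept 3 vs Model V: Model V, 10–9.
Cirrus vs Model V: Cirrus is ranked higher on 1+4+5 = 10 ballots, Model V on 9. Cirrus wins 10–9.
Every design wins at least one matchup (Echo beats Model V; Concept 3 beats Echo; Cirrus beats Echo; Model V beats Concept 3), so there is no Condorcet loser.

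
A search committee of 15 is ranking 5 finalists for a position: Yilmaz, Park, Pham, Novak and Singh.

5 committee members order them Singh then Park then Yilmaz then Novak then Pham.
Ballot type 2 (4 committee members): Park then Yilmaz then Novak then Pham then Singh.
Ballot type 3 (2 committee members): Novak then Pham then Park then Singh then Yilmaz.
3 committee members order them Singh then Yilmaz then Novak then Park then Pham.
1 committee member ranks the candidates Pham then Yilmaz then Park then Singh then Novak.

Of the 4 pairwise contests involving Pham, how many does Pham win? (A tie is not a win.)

Pham against each rival (15 committee members):
Pham vs Yilmaz: Yilmaz, 12–3.
Pham vs Park: 3 to 12, Park.
Pham vs Novak: Novak wins 14–1.
Pham vs Singh: 7 to 8, Singh.
Pham beats no one; loses to Yilmaz, Park, Novak, Singh — 0 pairwise wins.

0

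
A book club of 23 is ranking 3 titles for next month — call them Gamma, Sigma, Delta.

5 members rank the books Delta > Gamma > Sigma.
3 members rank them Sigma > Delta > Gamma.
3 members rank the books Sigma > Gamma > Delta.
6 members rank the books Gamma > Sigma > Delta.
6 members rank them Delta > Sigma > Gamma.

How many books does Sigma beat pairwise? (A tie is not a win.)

2

Sigma against each rival (23 members):
Sigma vs Gamma: Sigma preferred on 3+3+6 = 12 ballots; Sigma wins 12–11.
Sigma vs Delta: 3+3+6 = 12 for Sigma, 11 for Delta — Sigma by 12–11.
Sigma beats Gamma, Delta — 2 pairwise wins.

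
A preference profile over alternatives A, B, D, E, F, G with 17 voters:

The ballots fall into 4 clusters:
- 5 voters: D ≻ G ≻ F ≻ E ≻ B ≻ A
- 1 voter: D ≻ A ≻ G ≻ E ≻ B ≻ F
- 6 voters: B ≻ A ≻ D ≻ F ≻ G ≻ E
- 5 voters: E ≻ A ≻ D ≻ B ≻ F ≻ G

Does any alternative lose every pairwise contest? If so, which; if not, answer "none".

none

Pairwise majorities:
A vs B: 6 to 11, B.
A vs D: A, 11–6.
A vs E: E wins 10–7.
A vs F: A wins 12–5.
A vs G: 1+6+5 = 12 for A, 5 for G — A by 12–5.
B–D: D 11–6.
B vs E: E, 11–6.
B–F: B 12–5.
B vs G: 11 to 6, B.
D vs E: D wins 12–5.
D vs F: 5+1+6+5 = 17 for D, 0 for F — D by 17–0.
D vs G: 17 to 0, D.
E–F: F 11–6.
E vs G: 5 for E, 12 for G — G by 12–5.
F vs G: F wins 11–6.
Every alternative wins at least one matchup (A beats D; B beats A; D beats B; E beats A; F beats E; G beats E), so there is no Condorcet loser.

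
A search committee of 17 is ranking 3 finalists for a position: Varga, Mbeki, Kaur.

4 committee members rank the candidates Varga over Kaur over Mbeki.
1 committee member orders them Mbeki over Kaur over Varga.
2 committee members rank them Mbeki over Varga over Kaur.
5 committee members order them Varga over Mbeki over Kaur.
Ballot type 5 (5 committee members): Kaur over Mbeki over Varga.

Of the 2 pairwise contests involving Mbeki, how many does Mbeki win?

Mbeki against each rival (17 committee members):
Mbeki vs Varga: 8 to 9, Varga.
Mbeki vs Kaur: Mbeki is ranked higher on 1+2+5 = 8 ballots, Kaur on 9. Kaur wins 9–8.
Mbeki beats no one; loses to Varga, Kaur — 0 pairwise wins.

0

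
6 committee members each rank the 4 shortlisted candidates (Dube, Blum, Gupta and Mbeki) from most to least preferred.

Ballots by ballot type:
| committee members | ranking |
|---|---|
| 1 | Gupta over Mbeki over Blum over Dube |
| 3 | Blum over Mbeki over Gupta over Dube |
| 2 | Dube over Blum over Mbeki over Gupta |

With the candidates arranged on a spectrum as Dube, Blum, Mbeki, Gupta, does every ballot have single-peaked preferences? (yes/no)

Axis positions: Dube=1, Blum=2, Mbeki=3, Gupta=4.
Ballot type 1 (peak Gupta at position 4): ranking walks positions 4-3-2-1, expanding outward from the peak — single-peaked.
Ballot type 2 (peak Blum at position 2): ranking walks positions 2-3-4-1, expanding outward from the peak — single-peaked.
Ballot type 3 (peak Dube at position 1): ranking walks positions 1-2-3-4, expanding outward from the peak — single-peaked.
Every ranking is single-peaked on this axis.

yes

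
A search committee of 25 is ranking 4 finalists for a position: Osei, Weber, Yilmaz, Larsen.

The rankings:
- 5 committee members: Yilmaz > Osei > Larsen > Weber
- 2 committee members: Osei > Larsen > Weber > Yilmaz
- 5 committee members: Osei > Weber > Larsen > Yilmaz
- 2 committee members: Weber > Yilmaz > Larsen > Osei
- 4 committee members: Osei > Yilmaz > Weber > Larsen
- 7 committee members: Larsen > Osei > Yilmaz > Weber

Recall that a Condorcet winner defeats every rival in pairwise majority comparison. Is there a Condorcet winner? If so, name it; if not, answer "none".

Pairwise majorities:
Osei vs Weber: Osei is ranked higher on 5+2+5+4+7 = 23 ballots, Weber on 2. Osei wins 23–2.
Osei vs Yilmaz: Osei preferred on 2+5+4+7 = 18 ballots; Osei wins 18–7.
Osei vs Larsen: 5+2+5+4 = 16 for Osei, 9 for Larsen — Osei by 16–9.
Weber vs Yilmaz: Weber preferred on 2+5+2 = 9 ballots; Yilmaz wins 16–9.
Weber vs Larsen: Weber preferred on 5+2+4 = 11 ballots; Larsen wins 14–11.
Yilmaz vs Larsen: Yilmaz preferred on 5+2+4 = 11 ballots; Larsen wins 14–11.
Osei wins every pairwise contest, so Osei is the Condorcet winner.

Osei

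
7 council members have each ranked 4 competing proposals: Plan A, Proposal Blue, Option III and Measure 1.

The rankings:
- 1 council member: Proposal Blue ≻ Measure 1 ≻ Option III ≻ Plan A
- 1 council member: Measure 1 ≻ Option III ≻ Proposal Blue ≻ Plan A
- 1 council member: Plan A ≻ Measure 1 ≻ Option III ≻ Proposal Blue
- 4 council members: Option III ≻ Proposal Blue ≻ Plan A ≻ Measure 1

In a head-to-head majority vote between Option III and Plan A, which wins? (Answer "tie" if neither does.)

Option III

Ballots ranking Option III above Plan A: 1 + 1 + 4 = 6.
Ballots ranking Plan A above Option III: 7 − 6 = 1.
Option III wins the head-to-head 6–1.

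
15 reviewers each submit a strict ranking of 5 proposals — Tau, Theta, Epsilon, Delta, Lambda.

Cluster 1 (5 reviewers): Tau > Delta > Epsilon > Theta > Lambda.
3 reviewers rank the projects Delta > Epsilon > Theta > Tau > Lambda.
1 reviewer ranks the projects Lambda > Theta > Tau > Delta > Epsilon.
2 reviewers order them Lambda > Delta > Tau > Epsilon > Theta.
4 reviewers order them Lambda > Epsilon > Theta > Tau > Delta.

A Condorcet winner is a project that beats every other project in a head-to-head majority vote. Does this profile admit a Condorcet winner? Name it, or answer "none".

none

Check each pair by majority over 15 ballots:
Tau vs Theta: Theta, 8–7.
Tau vs Epsilon: 5+1+2 = 8 for Tau, 7 for Epsilon — Tau by 8–7.
Tau vs Delta: 10 to 5, Tau.
Tau vs Lambda: Tau wins 8–7.
Theta vs Epsilon: 1 for Theta, 14 for Epsilon — Epsilon by 14–1.
Theta vs Delta: Theta is ranked higher on 1+4 = 5 ballots, Delta on 10. Delta wins 10–5.
Theta vs Lambda: Theta wins 8–7.
Epsilon vs Delta: 4 for Epsilon, 11 for Delta — Delta by 11–4.
Epsilon vs Lambda: 5+3 = 8 for Epsilon, 7 for Lambda — Epsilon by 8–7.
Delta vs Lambda: 8 to 7, Delta.
No project is unbeaten: Tau loses to Theta; Theta loses to Epsilon; Epsilon loses to Tau; Delta loses to Tau; Lambda loses to Tau. In particular Tau → Epsilon → Theta → Tau is a majority cycle — no Condorcet winner exists.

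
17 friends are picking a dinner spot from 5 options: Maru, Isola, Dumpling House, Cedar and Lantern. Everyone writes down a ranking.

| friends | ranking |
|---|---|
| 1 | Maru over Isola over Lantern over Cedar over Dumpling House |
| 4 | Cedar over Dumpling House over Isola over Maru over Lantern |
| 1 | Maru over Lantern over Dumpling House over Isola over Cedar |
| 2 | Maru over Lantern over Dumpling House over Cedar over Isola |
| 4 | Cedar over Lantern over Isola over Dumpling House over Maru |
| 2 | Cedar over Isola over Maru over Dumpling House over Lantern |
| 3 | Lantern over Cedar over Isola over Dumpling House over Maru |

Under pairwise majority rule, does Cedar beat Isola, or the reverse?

Ballots ranking Cedar above Isola: 4 + 2 + 4 + 2 + 3 = 15.
Ballots ranking Isola above Cedar: 17 − 15 = 2.
Cedar wins the head-to-head 15–2.

Cedar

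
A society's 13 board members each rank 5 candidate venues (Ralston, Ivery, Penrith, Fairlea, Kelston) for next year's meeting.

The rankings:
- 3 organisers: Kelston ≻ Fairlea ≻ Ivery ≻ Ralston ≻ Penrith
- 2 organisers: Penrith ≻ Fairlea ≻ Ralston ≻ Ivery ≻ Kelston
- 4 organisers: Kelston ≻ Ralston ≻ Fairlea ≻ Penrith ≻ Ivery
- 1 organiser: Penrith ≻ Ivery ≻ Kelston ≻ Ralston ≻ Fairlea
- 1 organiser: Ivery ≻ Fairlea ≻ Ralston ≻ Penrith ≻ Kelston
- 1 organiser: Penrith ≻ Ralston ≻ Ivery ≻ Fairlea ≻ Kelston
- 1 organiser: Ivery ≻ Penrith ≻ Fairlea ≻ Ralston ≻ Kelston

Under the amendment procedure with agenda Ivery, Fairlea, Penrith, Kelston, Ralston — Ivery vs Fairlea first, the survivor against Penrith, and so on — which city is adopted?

Round 1: Ivery vs Fairlea — 4–9, Fairlea advances.
Round 2: Fairlea vs Penrith — 8–5, Fairlea advances.
Round 3: Fairlea vs Kelston — 5–8, Kelston advances.
Round 4: Kelston vs Ralston — 8–5, Kelston advances.
Kelston survives the agenda.

Kelston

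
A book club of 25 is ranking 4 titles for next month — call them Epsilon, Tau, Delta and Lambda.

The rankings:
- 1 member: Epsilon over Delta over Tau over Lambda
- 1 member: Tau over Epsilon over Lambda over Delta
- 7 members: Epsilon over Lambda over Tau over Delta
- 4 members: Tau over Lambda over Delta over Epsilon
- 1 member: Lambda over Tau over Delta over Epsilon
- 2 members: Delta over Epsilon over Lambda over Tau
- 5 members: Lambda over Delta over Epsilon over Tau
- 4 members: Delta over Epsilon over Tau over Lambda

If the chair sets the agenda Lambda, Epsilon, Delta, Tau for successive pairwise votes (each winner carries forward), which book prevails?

Tau

Round 1: Lambda vs Epsilon — 10–15, Epsilon advances.
Round 2: Epsilon vs Delta — 9–16, Delta advances.
Round 3: Delta vs Tau — 12–13, Tau advances.
Tau survives the agenda.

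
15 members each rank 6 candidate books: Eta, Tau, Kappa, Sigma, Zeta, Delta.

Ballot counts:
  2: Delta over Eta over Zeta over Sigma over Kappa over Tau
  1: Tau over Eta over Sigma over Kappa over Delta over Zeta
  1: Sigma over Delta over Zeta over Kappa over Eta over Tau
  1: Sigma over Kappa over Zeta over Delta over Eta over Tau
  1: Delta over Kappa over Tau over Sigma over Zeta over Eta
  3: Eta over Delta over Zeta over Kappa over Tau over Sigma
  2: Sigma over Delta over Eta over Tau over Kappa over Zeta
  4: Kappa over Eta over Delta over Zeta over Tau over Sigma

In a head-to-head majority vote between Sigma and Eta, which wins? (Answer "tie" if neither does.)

Ballots ranking Sigma above Eta: 1 + 1 + 1 + 2 = 5.
Ballots ranking Eta above Sigma: 15 − 5 = 10.
Eta wins the head-to-head 10–5.

Eta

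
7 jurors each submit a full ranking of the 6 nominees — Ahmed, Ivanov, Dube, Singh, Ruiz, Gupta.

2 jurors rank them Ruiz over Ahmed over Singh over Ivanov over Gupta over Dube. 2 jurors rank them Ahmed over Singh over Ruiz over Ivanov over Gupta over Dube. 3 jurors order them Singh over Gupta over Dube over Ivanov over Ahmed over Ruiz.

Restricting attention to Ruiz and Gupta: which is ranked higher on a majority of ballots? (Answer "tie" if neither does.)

Ballots ranking Ruiz above Gupta: 2 + 2 = 4.
Ballots ranking Gupta above Ruiz: 7 − 4 = 3.
Ruiz wins the head-to-head 4–3.

Ruiz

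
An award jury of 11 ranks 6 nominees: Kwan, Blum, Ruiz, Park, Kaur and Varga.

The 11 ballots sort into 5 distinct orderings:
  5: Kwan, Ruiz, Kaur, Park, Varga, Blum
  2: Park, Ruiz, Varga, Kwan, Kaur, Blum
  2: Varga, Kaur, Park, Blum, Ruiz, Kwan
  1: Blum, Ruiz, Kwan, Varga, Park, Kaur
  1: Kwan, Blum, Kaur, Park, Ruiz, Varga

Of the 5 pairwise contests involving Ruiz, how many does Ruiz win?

4

Ruiz against each rival (11 jurors):
Ruiz vs Kwan: Kwan, 6–5.
Ruiz vs Blum: Ruiz wins 7–4.
Ruiz vs Park: Ruiz preferred on 5+1 = 6 ballots; Ruiz wins 6–5.
Ruiz vs Kaur: Ruiz preferred on 5+2+1 = 8 ballots; Ruiz wins 8–3.
Ruiz vs Varga: Ruiz wins 9–2.
Ruiz beats Blum, Park, Kaur, Varga; loses to Kwan — 4 pairwise wins.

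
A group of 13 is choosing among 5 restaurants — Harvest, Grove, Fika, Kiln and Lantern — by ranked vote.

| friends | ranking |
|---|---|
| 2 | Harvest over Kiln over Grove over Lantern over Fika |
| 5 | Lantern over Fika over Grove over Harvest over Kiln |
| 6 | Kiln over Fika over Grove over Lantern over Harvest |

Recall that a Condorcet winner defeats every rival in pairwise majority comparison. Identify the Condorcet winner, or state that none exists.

none

Check each pair by majority over 13 ballots:
Harvest vs Grove: Harvest is ranked higher on 2 ballots, Grove on 11. Grove wins 11–2.
Harvest vs Fika: Fika wins 11–2.
Harvest vs Kiln: Harvest, 7–6.
Harvest vs Lantern: Lantern wins 11–2.
Grove vs Fika: 2 for Grove, 11 for Fika — Fika by 11–2.
Grove vs Kiln: Grove preferred on 5 ballots; Kiln wins 8–5.
Grove vs Lantern: Grove is ranked higher on 2+6 = 8 ballots, Lantern on 5. Grove wins 8–5.
Fika vs Kiln: Kiln, 8–5.
Fika vs Lantern: Lantern, 7–6.
Kiln vs Lantern: Kiln is ranked higher on 2+6 = 8 ballots, Lantern on 5. Kiln wins 8–5.
Every restaurant loses at least once (Harvest loses to Grove; Grove loses to Fika; Fika loses to Kiln; Kiln loses to Harvest; Lantern loses to Grove). The majority relation contains the cycle Harvest beats Kiln beats Grove beats Harvest, so there is no Condorcet winner.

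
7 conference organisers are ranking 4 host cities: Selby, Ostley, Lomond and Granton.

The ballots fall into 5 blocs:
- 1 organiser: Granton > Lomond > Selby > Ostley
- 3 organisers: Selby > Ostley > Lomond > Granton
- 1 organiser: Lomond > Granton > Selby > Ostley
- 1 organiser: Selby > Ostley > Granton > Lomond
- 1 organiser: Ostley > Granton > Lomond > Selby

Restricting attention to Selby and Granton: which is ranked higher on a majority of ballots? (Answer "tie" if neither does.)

Selby

Ballots ranking Selby above Granton: 3 + 1 = 4.
Ballots ranking Granton above Selby: 7 − 4 = 3.
Selby wins the head-to-head 4–3.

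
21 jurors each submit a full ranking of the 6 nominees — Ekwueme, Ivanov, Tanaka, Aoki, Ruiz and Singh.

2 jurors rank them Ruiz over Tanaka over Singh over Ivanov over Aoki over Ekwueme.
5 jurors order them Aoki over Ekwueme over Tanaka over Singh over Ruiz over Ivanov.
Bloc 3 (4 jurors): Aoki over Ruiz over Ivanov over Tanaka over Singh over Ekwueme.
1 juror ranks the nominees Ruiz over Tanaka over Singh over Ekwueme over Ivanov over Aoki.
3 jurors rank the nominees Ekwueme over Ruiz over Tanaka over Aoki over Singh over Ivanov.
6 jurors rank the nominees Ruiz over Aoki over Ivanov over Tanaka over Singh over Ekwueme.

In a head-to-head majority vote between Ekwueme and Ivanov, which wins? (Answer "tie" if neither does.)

Ballots ranking Ekwueme above Ivanov: 5 + 1 + 3 = 9.
Ballots ranking Ivanov above Ekwueme: 21 − 9 = 12.
Ivanov wins the head-to-head 12–9.

Ivanov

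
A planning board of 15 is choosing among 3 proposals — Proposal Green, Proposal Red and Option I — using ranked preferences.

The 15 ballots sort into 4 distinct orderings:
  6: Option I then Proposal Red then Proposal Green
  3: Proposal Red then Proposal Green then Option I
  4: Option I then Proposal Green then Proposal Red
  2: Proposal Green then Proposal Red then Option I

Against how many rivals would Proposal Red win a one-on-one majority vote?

Proposal Red against each rival (15 council members):
Proposal Red–Proposal Green: Proposal Red 9–6.
Proposal Red vs Option I: Proposal Red is ranked higher on 3+2 = 5 ballots, Option I on 10. Option I wins 10–5.
Proposal Red beats Proposal Green; loses to Option I — 1 pairwise win.

1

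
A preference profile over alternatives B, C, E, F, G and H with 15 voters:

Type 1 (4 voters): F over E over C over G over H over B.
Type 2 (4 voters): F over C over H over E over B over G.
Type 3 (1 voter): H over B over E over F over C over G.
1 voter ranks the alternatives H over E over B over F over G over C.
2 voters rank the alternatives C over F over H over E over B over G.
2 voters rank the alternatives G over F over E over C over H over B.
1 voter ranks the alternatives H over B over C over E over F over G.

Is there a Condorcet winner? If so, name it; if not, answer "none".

F

Check each pair by majority over 15 ballots:
B vs C: B preferred on 1+1+1 = 3 ballots; C wins 12–3.
B vs E: B preferred on 1+1 = 2 ballots; E wins 13–2.
B vs F: B preferred on 1+1+1 = 3 ballots; F wins 12–3.
B vs G: B preferred on 4+1+1+2+1 = 9 ballots; B wins 9–6.
B vs H: B preferred on 0 ballots; H wins 15–0.
C vs E: 7 to 8, E.
C vs F: C is ranked higher on 2+1 = 3 ballots, F on 12. F wins 12–3.
C vs G: 12 to 3, C.
C vs H: 12 to 3, C.
E vs F: 3 to 12, F.
E vs G: 4+4+1+1+2+1 = 13 for E, 2 for G — E by 13–2.
E vs H: 4+2 = 6 for E, 9 for H — H by 9–6.
F vs G: F is ranked higher on 4+4+1+1+2+1 = 13 ballots, G on 2. F wins 13–2.
F vs H: 4+4+2+2 = 12 for F, 3 for H — F by 12–3.
G vs H: G is ranked higher on 4+2 = 6 ballots, H on 9. H wins 9–6.
F beats each of B, C, E, G, H — F is the Condorcet winner.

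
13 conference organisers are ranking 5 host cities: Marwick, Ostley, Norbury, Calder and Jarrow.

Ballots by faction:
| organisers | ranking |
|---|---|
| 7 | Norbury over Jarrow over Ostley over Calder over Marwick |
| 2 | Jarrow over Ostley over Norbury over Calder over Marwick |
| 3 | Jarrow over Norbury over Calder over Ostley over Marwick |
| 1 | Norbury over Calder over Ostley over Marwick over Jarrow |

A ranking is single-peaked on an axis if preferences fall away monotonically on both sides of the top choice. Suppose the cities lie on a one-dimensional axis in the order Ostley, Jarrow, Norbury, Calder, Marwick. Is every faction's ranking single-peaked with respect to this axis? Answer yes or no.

no

Axis positions: Ostley=1, Jarrow=2, Norbury=3, Calder=4, Marwick=5.
Faction 1 (peak Norbury at position 3): ranking walks positions 3-2-1-4-5, expanding outward from the peak — single-peaked.
Faction 2 (peak Jarrow at position 2): ranking walks positions 2-1-3-4-5, expanding outward from the peak — single-peaked.
Faction 3 (peak Jarrow at position 2): ranking walks positions 2-3-4-1-5, expanding outward from the peak — single-peaked.
Faction 4: ranking walks positions 3-4-1-5-2; Ostley is ranked above Jarrow even though Jarrow lies between Ostley and the peak Norbury on the axis — preferences dip and rise again. Not single-peaked.
Faction 4 violates single-peakedness, so the profile is not single-peaked on this axis.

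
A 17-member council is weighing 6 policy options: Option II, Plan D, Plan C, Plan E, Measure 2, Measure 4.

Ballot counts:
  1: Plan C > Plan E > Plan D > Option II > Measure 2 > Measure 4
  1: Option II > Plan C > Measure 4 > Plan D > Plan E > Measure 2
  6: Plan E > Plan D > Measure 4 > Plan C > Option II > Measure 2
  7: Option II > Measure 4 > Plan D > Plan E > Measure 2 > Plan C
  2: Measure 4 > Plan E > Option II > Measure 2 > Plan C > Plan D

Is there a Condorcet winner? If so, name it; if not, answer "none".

Head-to-head results (17 council members):
Option II vs Plan D: 1+7+2 = 10 for Option II, 7 for Plan D — Option II by 10–7.
Option II vs Plan C: 1+7+2 = 10 for Option II, 7 for Plan C — Option II by 10–7.
Option II vs Plan E: Plan E, 9–8.
Option II vs Measure 2: Option II, 17–0.
Option II–Measure 4: Option II 9–8.
Plan D–Plan C: Plan D 13–4.
Plan D vs Plan E: Plan E wins 9–8.
Plan D–Measure 2: Plan D 15–2.
Plan D vs Measure 4: Plan D is ranked higher on 1+6 = 7 ballots, Measure 4 on 10. Measure 4 wins 10–7.
Plan C vs Plan E: 1+1 = 2 for Plan C, 15 for Plan E — Plan E by 15–2.
Plan C–Measure 2: Measure 2 9–8.
Plan C vs Measure 4: Measure 4, 15–2.
Plan E vs Measure 2: 1+1+6+7+2 = 17 for Plan E, 0 for Measure 2 — Plan E by 17–0.
Plan E vs Measure 4: Measure 4, 10–7.
Measure 2–Measure 4: Measure 4 16–1.
No option is unbeaten: Option II loses to Plan E; Plan D loses to Option II; Plan C loses to Option II; Plan E loses to Measure 4; Measure 2 loses to Option II; Measure 4 loses to Option II. In particular Option II beats Measure 4 beats Plan E beats Option II is a majority cycle — no Condorcet winner exists.

none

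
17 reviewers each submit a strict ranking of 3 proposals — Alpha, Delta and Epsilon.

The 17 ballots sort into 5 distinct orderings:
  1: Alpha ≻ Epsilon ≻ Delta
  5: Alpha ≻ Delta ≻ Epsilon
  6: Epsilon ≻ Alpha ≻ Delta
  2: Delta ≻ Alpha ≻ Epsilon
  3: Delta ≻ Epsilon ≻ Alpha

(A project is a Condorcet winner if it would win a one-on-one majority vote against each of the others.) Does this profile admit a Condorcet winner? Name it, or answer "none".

none

Pairwise majorities:
Alpha vs Delta: 12 to 5, Alpha.
Alpha vs Epsilon: Epsilon wins 9–8.
Delta vs Epsilon: 5+2+3 = 10 for Delta, 7 for Epsilon — Delta by 10–7.
Each project drops at least one matchup (Alpha loses to Epsilon; Delta loses to Alpha; Epsilon loses to Delta); the cycle Alpha > Delta > Epsilon > Alpha rules out a Condorcet winner.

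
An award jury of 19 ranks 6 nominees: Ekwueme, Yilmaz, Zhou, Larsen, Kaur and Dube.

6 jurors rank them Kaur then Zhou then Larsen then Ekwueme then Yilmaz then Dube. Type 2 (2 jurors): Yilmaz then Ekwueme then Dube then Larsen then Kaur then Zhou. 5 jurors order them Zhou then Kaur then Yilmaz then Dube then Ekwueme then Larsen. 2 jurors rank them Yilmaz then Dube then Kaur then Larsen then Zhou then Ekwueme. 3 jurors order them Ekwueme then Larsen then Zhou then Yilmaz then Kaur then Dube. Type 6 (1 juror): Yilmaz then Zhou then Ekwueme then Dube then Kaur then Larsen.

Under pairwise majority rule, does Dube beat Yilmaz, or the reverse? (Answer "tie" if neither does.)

Yilmaz

No ballot ranks Dube above Yilmaz: 0.
Ballots ranking Yilmaz above Dube: 19 − 0 = 19.
Yilmaz wins the head-to-head 19–0.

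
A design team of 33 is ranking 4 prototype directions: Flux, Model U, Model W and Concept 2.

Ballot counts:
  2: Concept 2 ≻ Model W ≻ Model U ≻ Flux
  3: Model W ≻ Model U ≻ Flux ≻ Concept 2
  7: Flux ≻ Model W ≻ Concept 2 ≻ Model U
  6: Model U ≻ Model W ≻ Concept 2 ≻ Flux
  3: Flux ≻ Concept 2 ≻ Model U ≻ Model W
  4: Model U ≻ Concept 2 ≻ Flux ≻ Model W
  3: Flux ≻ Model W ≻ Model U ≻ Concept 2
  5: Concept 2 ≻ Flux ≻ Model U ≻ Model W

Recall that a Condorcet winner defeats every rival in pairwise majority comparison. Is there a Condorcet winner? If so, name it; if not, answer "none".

Head-to-head results (33 engineers):
Flux vs Model U: Flux wins 18–15.
Flux vs Model W: Flux wins 22–11.
Flux vs Concept 2: Concept 2 wins 17–16.
Model U vs Model W: Model U, 18–15.
Model U–Concept 2: Concept 2 17–16.
Model W vs Concept 2: Model W wins 19–14.
No design is unbeaten: Flux loses to Concept 2; Model U loses to Flux; Model W loses to Flux; Concept 2 loses to Model W. In particular Flux > Model W > Concept 2 > Flux is a majority cycle — no Condorcet winner exists.

none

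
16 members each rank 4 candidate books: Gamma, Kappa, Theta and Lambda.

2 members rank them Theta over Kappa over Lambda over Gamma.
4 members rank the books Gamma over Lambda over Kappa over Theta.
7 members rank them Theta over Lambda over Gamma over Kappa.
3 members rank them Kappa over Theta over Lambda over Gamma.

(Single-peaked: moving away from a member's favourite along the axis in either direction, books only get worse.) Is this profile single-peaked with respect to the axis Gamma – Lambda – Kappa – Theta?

no

Axis positions: Gamma=1, Lambda=2, Kappa=3, Theta=4.
Faction 1 (peak Theta at position 4): ranking walks positions 4-3-2-1, expanding outward from the peak — single-peaked.
Faction 2 (peak Gamma at position 1): ranking walks positions 1-2-3-4, expanding outward from the peak — single-peaked.
Faction 3: ranking walks positions 4-2-1-3; Lambda is ranked above Kappa even though Kappa lies between Lambda and the peak Theta on the axis — preferences dip and rise again. Not single-peaked.
Faction 4 (peak Kappa at position 3): ranking walks positions 3-4-2-1, expanding outward from the peak — single-peaked.
Faction 3 violates single-peakedness, so the profile is not single-peaked on this axis.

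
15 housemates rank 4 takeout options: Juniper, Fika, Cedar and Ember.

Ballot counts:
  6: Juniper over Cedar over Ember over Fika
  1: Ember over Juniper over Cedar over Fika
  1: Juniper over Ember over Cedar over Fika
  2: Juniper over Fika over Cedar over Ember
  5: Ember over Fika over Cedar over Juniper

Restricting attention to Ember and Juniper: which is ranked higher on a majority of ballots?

Ballots ranking Ember above Juniper: 1 + 5 = 6.
Ballots ranking Juniper above Ember: 15 − 6 = 9.
Juniper wins the head-to-head 9–6.

Juniper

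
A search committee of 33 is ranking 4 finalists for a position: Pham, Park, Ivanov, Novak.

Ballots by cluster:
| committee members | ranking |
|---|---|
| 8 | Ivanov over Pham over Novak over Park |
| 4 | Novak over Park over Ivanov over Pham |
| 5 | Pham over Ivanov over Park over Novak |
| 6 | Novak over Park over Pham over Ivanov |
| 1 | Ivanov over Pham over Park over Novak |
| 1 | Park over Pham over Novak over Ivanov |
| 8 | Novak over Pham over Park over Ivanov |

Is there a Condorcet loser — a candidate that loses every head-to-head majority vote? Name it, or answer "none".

Ivanov

Head-to-head results (33 committee members):
Pham vs Park: Pham preferred on 8+5+1+8 = 22 ballots; Pham wins 22–11.
Pham vs Ivanov: Pham is ranked higher on 5+6+1+8 = 20 ballots, Ivanov on 13. Pham wins 20–13.
Pham vs Novak: Pham preferred on 8+5+1+1 = 15 ballots; Novak wins 18–15.
Park vs Ivanov: 19 to 14, Park.
Park vs Novak: Park is ranked higher on 5+1+1 = 7 ballots, Novak on 26. Novak wins 26–7.
Ivanov vs Novak: Novak, 19–14.
Only Ivanov has no wins; Ivanov is the Condorcet loser.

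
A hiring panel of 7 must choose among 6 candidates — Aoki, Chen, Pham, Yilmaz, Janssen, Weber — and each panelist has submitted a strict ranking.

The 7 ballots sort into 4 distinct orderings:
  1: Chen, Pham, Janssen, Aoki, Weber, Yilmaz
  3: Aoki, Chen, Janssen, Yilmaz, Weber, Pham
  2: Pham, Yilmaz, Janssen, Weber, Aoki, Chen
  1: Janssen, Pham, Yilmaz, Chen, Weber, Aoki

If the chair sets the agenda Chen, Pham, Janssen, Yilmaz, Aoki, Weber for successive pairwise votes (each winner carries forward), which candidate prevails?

Aoki

Round 1: Chen vs Pham — 4–3, Chen advances.
Round 2: Chen vs Janssen — 4–3, Chen advances.
Round 3: Chen vs Yilmaz — 4–3, Chen advances.
Round 4: Chen vs Aoki — 2–5, Aoki advances.
Round 5: Aoki vs Weber — 4–3, Aoki advances.
Aoki survives the agenda.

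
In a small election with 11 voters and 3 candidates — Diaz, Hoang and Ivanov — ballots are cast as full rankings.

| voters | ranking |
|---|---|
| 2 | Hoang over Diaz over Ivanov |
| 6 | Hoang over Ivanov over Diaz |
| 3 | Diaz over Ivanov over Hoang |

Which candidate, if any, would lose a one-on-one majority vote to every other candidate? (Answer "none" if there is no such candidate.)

Pairwise majorities:
Diaz vs Hoang: 3 for Diaz, 8 for Hoang — Hoang by 8–3.
Diaz vs Ivanov: 5 to 6, Ivanov.
Hoang vs Ivanov: Hoang wins 8–3.
Diaz loses to every other candidate — it is the Condorcet loser.

Diaz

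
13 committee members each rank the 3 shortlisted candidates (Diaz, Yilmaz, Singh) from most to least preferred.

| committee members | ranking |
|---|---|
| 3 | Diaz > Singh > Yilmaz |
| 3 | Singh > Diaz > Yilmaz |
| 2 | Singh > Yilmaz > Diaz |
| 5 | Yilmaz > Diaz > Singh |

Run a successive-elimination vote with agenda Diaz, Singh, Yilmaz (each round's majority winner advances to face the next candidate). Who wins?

Yilmaz

Round 1: Diaz vs Singh — 8–5, Diaz advances.
Round 2: Diaz vs Yilmaz — 6–7, Yilmaz advances.
Yilmaz survives the agenda.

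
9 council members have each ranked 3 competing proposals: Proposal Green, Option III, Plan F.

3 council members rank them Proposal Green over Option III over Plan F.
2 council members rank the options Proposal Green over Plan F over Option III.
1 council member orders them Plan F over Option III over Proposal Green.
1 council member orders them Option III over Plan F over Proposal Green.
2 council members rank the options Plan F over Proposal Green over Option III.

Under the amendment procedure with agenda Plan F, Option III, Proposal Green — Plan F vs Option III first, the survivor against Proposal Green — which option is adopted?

Proposal Green

Round 1: Plan F vs Option III — 5–4, Plan F advances.
Round 2: Plan F vs Proposal Green — 4–5, Proposal Green advances.
The agenda winner is Proposal Green.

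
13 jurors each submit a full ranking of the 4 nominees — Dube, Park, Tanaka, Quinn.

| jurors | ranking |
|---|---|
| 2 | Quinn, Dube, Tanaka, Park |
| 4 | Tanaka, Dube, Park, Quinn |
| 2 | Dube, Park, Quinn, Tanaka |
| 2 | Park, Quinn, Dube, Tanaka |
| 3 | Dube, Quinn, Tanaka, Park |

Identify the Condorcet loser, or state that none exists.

none

Pairwise majorities:
Dube vs Park: Dube is ranked higher on 2+4+2+3 = 11 ballots, Park on 2. Dube wins 11–2.
Dube vs Tanaka: Dube preferred on 2+2+2+3 = 9 ballots; Dube wins 9–4.
Dube vs Quinn: Dube wins 9–4.
Park vs Tanaka: Park is ranked higher on 2+2 = 4 ballots, Tanaka on 9. Tanaka wins 9–4.
Park–Quinn: Park 8–5.
Tanaka vs Quinn: 4 for Tanaka, 9 for Quinn — Quinn by 9–4.
Every nominee wins at least one matchup (Dube beats Park; Park beats Quinn; Tanaka beats Park; Quinn beats Tanaka), so there is no Condorcet loser.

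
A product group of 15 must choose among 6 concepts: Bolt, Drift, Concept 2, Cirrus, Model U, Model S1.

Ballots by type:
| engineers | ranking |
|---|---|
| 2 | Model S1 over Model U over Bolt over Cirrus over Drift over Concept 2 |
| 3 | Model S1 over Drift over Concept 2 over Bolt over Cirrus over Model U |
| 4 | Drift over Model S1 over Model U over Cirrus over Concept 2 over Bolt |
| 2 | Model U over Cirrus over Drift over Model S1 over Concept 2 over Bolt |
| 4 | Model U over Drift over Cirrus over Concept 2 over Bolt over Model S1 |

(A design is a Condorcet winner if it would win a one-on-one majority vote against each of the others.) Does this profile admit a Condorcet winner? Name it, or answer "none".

none

Check each pair by majority over 15 ballots:
Bolt–Drift: Drift 13–2.
Bolt vs Concept 2: Concept 2, 13–2.
Bolt vs Cirrus: Cirrus, 10–5.
Bolt–Model U: Model U 12–3.
Bolt vs Model S1: Model S1, 11–4.
Drift vs Concept 2: Drift, 15–0.
Drift vs Cirrus: Drift wins 11–4.
Drift–Model U: Model U 8–7.
Drift–Model S1: Drift 10–5.
Concept 2–Cirrus: Cirrus 12–3.
Concept 2 vs Model U: Model U wins 12–3.
Concept 2 vs Model S1: Model S1 wins 11–4.
Cirrus vs Model U: Model U, 12–3.
Cirrus vs Model S1: Model S1, 9–6.
Model U–Model S1: Model S1 9–6.
No design is unbeaten: Bolt loses to Drift; Drift loses to Model U; Concept 2 loses to Drift; Cirrus loses to Drift; Model U loses to Model S1; Model S1 loses to Drift. In particular Drift > Model S1 > Model U > Drift is a majority cycle — no Condorcet winner exists.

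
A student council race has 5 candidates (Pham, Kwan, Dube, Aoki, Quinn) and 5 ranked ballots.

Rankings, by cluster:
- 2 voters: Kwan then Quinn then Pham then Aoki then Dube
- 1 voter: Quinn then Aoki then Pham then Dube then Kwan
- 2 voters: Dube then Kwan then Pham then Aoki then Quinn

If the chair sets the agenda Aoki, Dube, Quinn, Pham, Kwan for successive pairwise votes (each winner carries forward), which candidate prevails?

Kwan

Round 1: Aoki vs Dube — 3–2, Aoki advances.
Round 2: Aoki vs Quinn — 2–3, Quinn advances.
Round 3: Quinn vs Pham — 3–2, Quinn advances.
Round 4: Quinn vs Kwan — 1–4, Kwan advances.
Kwan survives the agenda.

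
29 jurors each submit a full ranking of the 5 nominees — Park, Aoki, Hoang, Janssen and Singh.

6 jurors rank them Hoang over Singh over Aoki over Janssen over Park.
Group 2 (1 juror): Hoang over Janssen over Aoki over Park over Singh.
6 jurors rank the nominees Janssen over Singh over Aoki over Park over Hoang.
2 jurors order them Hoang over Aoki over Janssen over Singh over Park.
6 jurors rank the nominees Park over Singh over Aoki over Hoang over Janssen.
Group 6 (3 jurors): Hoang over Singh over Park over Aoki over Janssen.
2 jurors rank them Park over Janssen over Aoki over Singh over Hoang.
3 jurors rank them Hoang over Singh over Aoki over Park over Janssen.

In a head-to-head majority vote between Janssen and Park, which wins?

Ballots ranking Janssen above Park: 6 + 1 + 6 + 2 = 15.
Ballots ranking Park above Janssen: 29 − 15 = 14.
Janssen wins the head-to-head 15–14.

Janssen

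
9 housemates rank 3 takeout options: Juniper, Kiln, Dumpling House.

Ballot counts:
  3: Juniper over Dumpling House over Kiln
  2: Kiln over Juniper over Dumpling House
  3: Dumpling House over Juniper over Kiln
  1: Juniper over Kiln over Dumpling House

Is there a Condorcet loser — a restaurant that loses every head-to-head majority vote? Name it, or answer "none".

Kiln

Head-to-head results (9 friends):
Juniper vs Kiln: 7 to 2, Juniper.
Juniper vs Dumpling House: Juniper, 6–3.
Kiln–Dumpling House: Dumpling House 6–3.
Kiln loses to every other restaurant — it is the Condorcet loser.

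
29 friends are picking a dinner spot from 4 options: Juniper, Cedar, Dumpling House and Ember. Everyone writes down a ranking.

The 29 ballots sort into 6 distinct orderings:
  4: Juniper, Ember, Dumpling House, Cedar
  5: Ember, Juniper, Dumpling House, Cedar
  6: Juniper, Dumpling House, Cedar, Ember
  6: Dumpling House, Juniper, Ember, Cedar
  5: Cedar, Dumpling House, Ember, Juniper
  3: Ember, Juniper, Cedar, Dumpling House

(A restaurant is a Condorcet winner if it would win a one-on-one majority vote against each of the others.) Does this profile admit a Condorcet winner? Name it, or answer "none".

Head-to-head results (29 friends):
Juniper–Cedar: Juniper 24–5.
Juniper vs Dumpling House: Juniper wins 18–11.
Juniper vs Ember: Juniper, 16–13.
Cedar–Dumpling House: Dumpling House 21–8.
Cedar vs Ember: Ember, 18–11.
Dumpling House vs Ember: Dumpling House, 17–12.
Only Juniper has no losses; Juniper is the Condorcet winner.

Juniper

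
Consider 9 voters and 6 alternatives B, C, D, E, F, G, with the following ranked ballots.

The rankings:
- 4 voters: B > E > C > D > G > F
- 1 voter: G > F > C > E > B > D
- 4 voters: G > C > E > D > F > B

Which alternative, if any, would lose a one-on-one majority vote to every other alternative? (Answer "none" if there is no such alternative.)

none

Head-to-head results (9 voters):
B vs C: 4 to 5, C.
B vs D: 4+1 = 5 for B, 4 for D — B by 5–4.
B–E: E 5–4.
B vs F: B preferred on 4 ballots; F wins 5–4.
B vs G: B is ranked higher on 4 ballots, G on 5. G wins 5–4.
C vs D: 9 to 0, C.
C vs E: C preferred on 1+4 = 5 ballots; C wins 5–4.
C vs F: C preferred on 4+4 = 8 ballots; C wins 8–1.
C–G: G 5–4.
D–E: E 9–0.
D vs F: D, 8–1.
D–G: G 5–4.
E vs F: 8 to 1, E.
E vs G: G, 5–4.
F–G: G 9–0.
Every alternative wins at least one matchup (B beats D; C beats B; D beats F; E beats B; F beats B; G beats B), so there is no Condorcet loser.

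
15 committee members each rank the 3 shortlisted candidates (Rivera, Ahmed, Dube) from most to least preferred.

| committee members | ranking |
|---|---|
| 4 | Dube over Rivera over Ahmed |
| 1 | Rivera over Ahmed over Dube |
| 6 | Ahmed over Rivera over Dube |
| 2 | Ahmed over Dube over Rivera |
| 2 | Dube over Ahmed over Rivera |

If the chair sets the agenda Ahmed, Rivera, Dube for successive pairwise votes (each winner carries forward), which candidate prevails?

Round 1: Ahmed vs Rivera — 10–5, Ahmed advances.
Round 2: Ahmed vs Dube — 9–6, Ahmed advances.
The agenda winner is Ahmed.

Ahmed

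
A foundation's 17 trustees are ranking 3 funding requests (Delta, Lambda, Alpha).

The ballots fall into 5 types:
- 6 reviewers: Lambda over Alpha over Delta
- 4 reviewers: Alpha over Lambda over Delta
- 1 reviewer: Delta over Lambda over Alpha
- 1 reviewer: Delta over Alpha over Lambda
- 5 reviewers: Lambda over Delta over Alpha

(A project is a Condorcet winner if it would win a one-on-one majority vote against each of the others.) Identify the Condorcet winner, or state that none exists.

Lambda

Check each pair by majority over 17 ballots:
Delta vs Lambda: Lambda, 15–2.
Delta–Alpha: Alpha 10–7.
Lambda–Alpha: Lambda 12–5.
Only Lambda has no losses; Lambda is the Condorcet winner.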